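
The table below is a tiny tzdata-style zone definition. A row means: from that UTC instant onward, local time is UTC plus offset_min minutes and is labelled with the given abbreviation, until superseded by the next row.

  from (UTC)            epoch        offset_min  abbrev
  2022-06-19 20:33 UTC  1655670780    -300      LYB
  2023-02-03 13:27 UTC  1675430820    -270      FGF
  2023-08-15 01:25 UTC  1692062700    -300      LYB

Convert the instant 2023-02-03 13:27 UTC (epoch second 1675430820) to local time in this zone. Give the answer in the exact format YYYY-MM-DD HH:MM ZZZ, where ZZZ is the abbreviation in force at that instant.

Query: 2023-02-03 13:27 UTC
Rule 2/3 (FGF, -04:30): 2023-02-03 13:27 UTC ≤ query < 2023-08-15 01:25 UTC
13·60 + 27 - 270 = 537 min
537 = 0·1440 + 537; 537 = 8·60 + 57 → 08:57, same day
→ 2023-02-03 08:57 FGF

2023-02-03 08:57 FGF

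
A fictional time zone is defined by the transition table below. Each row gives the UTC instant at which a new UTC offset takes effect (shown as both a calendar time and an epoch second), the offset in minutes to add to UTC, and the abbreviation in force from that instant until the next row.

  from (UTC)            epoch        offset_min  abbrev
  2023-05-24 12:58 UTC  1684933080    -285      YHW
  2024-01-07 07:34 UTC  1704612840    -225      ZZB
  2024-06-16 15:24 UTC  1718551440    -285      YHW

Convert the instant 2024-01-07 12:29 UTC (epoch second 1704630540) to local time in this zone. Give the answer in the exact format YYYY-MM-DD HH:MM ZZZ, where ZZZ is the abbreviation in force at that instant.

Query: 2024-01-07 12:29 UTC
Rule 2/3 (ZZB, -03:45): 2024-01-07 07:34 UTC ≤ query < 2024-06-16 15:24 UTC
12·60 + 29 - 225 = 524 min
524 = 0·1440 + 524; 524 = 8·60 + 44 → 08:44, same day
→ 2024-01-07 08:44 ZZB

2024-01-07 08:44 ZZB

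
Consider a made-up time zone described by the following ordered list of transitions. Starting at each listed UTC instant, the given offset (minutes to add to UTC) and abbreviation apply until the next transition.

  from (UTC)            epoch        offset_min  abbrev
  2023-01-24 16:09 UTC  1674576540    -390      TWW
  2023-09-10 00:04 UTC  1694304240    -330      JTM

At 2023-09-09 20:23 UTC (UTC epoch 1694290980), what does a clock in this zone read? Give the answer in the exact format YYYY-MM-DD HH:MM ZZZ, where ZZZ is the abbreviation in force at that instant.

Query: 2023-09-09 20:23 UTC
Rule 1/2 (TWW, -06:30): 2023-01-24 16:09 UTC ≤ query < 2023-09-10 00:04 UTC
20·60 + 23 - 390 = 833 min
833 = 0·1440 + 833; 833 = 13·60 + 53 → 13:53, same day
→ 2023-09-09 13:53 TWW

2023-09-09 13:53 TWW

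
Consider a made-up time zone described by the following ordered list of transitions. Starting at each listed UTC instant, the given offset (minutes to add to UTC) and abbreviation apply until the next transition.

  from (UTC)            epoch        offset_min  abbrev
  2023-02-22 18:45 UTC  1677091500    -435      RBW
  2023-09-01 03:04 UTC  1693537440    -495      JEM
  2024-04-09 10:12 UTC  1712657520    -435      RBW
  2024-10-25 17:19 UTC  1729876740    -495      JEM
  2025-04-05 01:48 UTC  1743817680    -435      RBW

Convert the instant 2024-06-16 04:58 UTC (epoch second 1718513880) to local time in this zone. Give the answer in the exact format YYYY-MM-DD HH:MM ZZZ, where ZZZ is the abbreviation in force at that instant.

Query: 2024-06-16 04:58 UTC
Rule 3/5 (RBW, -07:15): 2024-04-09 10:12 UTC ≤ query < 2024-10-25 17:19 UTC
4·60 + 58 - 435 = -137 min
-137 = -1·1440 + 1303; 1303 = 21·60 + 43 → 21:43, 2024-06-16 - 1 day = 2024-06-15
→ 2024-06-15 21:43 RBW

2024-06-15 21:43 RBW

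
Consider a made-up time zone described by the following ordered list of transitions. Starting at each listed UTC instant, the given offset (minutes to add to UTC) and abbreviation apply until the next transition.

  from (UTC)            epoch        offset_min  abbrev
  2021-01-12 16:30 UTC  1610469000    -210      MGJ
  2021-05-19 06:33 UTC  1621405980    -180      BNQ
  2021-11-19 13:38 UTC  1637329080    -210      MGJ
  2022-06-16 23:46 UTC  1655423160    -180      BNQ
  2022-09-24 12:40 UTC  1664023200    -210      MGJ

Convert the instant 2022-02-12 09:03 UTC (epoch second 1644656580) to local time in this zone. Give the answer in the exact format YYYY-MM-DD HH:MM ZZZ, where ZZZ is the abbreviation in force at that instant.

Query: 2022-02-12 09:03 UTC
Rule 3/5 (MGJ, -03:30): 2021-11-19 13:38 UTC ≤ query < 2022-06-16 23:46 UTC
9·60 + 3 - 210 = 333 min
333 = 0·1440 + 333; 333 = 5·60 + 33 → 05:33, same day
→ 2022-02-12 05:33 MGJ

2022-02-12 05:33 MGJ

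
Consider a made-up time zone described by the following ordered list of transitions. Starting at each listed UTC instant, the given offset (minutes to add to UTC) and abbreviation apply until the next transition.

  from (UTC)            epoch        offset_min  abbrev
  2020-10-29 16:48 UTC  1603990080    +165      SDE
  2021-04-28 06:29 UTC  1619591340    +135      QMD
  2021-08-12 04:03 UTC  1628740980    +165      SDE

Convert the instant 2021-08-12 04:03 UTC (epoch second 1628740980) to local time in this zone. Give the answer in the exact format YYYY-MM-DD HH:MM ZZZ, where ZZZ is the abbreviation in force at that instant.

2021-08-12 06:48 SDE

Query: 2021-08-12 04:03 UTC
Rule 3/3 (SDE, +02:45): 2021-08-12 04:03 UTC ≤ query < +∞
4·60 + 3 + 165 = 408 min
408 = 0·1440 + 408; 408 = 6·60 + 48 → 06:48, same day
→ 2021-08-12 06:48 SDE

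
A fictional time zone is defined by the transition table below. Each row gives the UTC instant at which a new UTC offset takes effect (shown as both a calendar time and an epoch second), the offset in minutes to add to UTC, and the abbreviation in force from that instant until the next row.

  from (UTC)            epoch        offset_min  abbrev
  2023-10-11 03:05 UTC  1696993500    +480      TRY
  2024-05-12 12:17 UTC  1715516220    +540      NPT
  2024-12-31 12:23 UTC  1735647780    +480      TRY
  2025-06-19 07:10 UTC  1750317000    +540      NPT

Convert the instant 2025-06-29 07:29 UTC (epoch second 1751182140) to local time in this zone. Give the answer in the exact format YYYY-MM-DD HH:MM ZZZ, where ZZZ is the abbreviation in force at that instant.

2025-06-29 16:29 NPT

Query: 2025-06-29 07:29 UTC
Rule 4/4 (NPT, +09:00): 2025-06-19 07:10 UTC ≤ query < +∞
7·60 + 29 + 540 = 989 min
989 = 0·1440 + 989; 989 = 16·60 + 29 → 16:29, same day
→ 2025-06-29 16:29 NPT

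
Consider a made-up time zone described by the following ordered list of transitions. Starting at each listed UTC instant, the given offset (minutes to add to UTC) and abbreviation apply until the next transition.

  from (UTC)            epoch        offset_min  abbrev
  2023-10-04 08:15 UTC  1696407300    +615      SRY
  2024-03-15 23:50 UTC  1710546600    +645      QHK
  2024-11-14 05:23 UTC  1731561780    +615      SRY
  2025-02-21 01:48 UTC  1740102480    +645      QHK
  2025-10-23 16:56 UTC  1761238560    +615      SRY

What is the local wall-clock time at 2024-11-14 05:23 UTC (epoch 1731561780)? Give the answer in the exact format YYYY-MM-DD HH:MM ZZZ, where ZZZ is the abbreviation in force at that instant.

Query: 2024-11-14 05:23 UTC
Rule 3/5 (SRY, +10:15): 2024-11-14 05:23 UTC ≤ query < 2025-02-21 01:48 UTC
5·60 + 23 + 615 = 938 min
938 = 0·1440 + 938; 938 = 15·60 + 38 → 15:38, same day
→ 2024-11-14 15:38 SRY

2024-11-14 15:38 SRY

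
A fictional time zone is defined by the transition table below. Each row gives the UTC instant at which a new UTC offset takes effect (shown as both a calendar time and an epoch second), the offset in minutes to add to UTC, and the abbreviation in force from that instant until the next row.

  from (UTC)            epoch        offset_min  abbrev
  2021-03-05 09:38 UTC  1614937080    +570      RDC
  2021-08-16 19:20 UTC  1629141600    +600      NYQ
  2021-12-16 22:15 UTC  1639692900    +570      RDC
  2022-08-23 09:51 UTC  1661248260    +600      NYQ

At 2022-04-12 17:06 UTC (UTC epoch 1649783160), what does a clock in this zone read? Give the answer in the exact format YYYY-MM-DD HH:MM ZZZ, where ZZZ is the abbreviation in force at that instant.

Query: 2022-04-12 17:06 UTC
Rule 3/4 (RDC, +09:30): 2021-12-16 22:15 UTC ≤ query < 2022-08-23 09:51 UTC
17·60 + 6 + 570 = 1596 min
1596 = 1·1440 + 156; 156 = 2·60 + 36 → 02:36, 2022-04-12 + 1 day = 2022-04-13
→ 2022-04-13 02:36 RDC

2022-04-13 02:36 RDC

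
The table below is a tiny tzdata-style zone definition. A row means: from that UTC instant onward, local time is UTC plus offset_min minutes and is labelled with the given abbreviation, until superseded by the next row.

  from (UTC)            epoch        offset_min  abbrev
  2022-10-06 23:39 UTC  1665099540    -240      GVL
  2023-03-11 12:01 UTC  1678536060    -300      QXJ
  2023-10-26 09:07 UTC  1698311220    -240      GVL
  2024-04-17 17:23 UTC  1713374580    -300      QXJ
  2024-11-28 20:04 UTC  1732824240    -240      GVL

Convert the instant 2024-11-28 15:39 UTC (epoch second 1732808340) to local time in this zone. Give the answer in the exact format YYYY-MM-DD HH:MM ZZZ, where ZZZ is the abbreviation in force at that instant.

Query: 2024-11-28 15:39 UTC
Rule 4/5 (QXJ, -05:00): 2024-04-17 17:23 UTC ≤ query < 2024-11-28 20:04 UTC
15·60 + 39 - 300 = 639 min
639 = 0·1440 + 639; 639 = 10·60 + 39 → 10:39, same day
→ 2024-11-28 10:39 QXJ

2024-11-28 10:39 QXJ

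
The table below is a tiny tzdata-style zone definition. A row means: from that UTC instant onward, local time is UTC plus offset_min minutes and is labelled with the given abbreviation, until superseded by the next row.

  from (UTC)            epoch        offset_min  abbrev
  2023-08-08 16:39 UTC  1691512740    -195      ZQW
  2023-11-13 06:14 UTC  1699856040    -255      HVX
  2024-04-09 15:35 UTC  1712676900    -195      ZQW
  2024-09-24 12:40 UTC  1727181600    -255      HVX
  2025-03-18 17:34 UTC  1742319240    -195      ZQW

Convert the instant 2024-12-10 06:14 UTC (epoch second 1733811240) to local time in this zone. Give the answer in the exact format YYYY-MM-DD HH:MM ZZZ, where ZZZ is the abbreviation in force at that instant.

Query: 2024-12-10 06:14 UTC
Rule 4/5 (HVX, -04:15): 2024-09-24 12:40 UTC ≤ query < 2025-03-18 17:34 UTC
6·60 + 14 - 255 = 119 min
119 = 0·1440 + 119; 119 = 1·60 + 59 → 01:59, same day
→ 2024-12-10 01:59 HVX

2024-12-10 01:59 HVX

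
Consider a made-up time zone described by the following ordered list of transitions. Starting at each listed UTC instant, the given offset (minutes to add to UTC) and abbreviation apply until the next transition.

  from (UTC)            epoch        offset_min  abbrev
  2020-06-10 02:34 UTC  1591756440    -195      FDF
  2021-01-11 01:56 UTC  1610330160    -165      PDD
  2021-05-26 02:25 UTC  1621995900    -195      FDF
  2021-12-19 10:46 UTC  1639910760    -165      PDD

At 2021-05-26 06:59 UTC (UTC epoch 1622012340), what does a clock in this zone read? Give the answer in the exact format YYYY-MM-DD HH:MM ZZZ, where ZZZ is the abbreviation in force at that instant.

Query: 2021-05-26 06:59 UTC
Rule 3/4 (FDF, -03:15): 2021-05-26 02:25 UTC ≤ query < 2021-12-19 10:46 UTC
6·60 + 59 - 195 = 224 min
224 = 0·1440 + 224; 224 = 3·60 + 44 → 03:44, same day
→ 2021-05-26 03:44 FDF

2021-05-26 03:44 FDF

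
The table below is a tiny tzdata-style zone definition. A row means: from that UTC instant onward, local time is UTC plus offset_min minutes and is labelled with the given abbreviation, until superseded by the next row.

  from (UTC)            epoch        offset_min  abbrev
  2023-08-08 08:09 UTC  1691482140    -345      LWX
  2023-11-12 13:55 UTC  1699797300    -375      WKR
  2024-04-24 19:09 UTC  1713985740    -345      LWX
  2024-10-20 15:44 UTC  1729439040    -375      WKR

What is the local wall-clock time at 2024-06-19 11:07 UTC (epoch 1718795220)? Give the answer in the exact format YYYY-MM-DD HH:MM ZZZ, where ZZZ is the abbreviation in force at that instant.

2024-06-19 05:22 LWX

Query: 2024-06-19 11:07 UTC
Rule 3/4 (LWX, -05:45): 2024-04-24 19:09 UTC ≤ query < 2024-10-20 15:44 UTC
11·60 + 7 - 345 = 322 min
322 = 0·1440 + 322; 322 = 5·60 + 22 → 05:22, same day
→ 2024-06-19 05:22 LWX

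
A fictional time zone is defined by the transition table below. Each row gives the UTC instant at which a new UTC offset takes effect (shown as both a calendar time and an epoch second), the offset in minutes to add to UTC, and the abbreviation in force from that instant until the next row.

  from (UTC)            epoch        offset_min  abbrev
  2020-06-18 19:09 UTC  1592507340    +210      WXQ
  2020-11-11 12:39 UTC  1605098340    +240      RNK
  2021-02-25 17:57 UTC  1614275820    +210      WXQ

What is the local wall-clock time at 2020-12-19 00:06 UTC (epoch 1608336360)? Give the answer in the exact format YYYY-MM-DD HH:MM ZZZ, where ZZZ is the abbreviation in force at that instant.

Query: 2020-12-19 00:06 UTC
Rule 2/3 (RNK, +04:00): 2020-11-11 12:39 UTC ≤ query < 2021-02-25 17:57 UTC
0·60 + 6 + 240 = 246 min
246 = 0·1440 + 246; 246 = 4·60 + 6 → 04:06, same day
→ 2020-12-19 04:06 RNK

2020-12-19 04:06 RNK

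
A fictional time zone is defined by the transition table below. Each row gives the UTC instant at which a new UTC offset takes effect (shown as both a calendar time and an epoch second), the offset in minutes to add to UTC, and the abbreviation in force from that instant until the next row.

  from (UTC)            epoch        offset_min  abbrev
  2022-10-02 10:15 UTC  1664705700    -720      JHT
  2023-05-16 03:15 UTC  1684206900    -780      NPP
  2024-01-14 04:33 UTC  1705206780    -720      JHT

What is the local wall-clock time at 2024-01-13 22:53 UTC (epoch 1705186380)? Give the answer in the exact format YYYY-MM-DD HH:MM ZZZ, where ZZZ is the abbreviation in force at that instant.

Query: 2024-01-13 22:53 UTC
Rule 2/3 (NPP, -13:00): 2023-05-16 03:15 UTC ≤ query < 2024-01-14 04:33 UTC
22·60 + 53 - 780 = 593 min
593 = 0·1440 + 593; 593 = 9·60 + 53 → 09:53, same day
→ 2024-01-13 09:53 NPP

2024-01-13 09:53 NPP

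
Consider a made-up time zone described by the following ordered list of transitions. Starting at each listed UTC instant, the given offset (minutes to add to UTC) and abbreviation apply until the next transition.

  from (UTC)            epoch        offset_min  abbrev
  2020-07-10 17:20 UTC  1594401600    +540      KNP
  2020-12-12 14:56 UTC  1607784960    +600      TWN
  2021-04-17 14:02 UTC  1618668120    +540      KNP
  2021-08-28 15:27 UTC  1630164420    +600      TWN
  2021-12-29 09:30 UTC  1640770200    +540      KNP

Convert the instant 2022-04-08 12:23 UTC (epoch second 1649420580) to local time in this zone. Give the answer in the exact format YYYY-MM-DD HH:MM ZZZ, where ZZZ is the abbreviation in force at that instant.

Query: 2022-04-08 12:23 UTC
Rule 5/5 (KNP, +09:00): 2021-12-29 09:30 UTC ≤ query < +∞
12·60 + 23 + 540 = 1283 min
1283 = 0·1440 + 1283; 1283 = 21·60 + 23 → 21:23, same day
→ 2022-04-08 21:23 KNP

2022-04-08 21:23 KNP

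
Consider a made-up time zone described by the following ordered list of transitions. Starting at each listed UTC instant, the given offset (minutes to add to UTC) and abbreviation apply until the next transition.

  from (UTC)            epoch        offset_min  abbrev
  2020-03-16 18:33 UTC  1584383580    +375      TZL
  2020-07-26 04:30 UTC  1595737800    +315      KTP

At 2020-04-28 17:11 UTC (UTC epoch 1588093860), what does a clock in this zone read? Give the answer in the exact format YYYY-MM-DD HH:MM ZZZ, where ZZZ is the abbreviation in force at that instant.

Query: 2020-04-28 17:11 UTC
Rule 1/2 (TZL, +06:15): 2020-03-16 18:33 UTC ≤ query < 2020-07-26 04:30 UTC
17·60 + 11 + 375 = 1406 min
1406 = 0·1440 + 1406; 1406 = 23·60 + 26 → 23:26, same day
→ 2020-04-28 23:26 TZL

2020-04-28 23:26 TZL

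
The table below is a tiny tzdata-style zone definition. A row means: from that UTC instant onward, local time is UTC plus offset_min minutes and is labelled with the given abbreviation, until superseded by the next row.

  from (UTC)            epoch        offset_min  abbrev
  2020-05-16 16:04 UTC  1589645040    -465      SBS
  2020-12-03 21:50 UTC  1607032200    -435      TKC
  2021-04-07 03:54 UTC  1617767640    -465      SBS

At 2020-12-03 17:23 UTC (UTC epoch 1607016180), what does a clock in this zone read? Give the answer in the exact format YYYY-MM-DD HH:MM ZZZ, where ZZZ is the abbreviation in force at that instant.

2020-12-03 09:38 SBS

Query: 2020-12-03 17:23 UTC
Rule 1/3 (SBS, -07:45): 2020-05-16 16:04 UTC ≤ query < 2020-12-03 21:50 UTC
17·60 + 23 - 465 = 578 min
578 = 0·1440 + 578; 578 = 9·60 + 38 → 09:38, same day
→ 2020-12-03 09:38 SBS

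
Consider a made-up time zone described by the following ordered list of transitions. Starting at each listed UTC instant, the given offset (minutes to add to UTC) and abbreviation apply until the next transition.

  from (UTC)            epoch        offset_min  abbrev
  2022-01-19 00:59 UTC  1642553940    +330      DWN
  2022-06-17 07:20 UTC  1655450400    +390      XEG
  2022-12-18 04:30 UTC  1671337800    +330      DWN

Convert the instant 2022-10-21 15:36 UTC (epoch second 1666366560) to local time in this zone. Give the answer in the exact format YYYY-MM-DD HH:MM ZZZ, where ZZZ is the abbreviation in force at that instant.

2022-10-21 22:06 XEG

Query: 2022-10-21 15:36 UTC
Rule 2/3 (XEG, +06:30): 2022-06-17 07:20 UTC ≤ query < 2022-12-18 04:30 UTC
15·60 + 36 + 390 = 1326 min
1326 = 0·1440 + 1326; 1326 = 22·60 + 6 → 22:06, same day
→ 2022-10-21 22:06 XEG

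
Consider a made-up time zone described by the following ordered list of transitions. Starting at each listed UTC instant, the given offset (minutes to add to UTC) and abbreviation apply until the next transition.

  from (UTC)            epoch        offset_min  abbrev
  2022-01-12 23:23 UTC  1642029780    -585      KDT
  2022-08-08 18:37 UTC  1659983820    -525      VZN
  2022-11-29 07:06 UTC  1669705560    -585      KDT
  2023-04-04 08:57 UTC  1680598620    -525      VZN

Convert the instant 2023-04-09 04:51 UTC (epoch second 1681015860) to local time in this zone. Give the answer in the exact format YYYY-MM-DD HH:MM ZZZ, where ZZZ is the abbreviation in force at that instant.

2023-04-08 20:06 VZN

Query: 2023-04-09 04:51 UTC
Rule 4/4 (VZN, -08:45): 2023-04-04 08:57 UTC ≤ query < +∞
4·60 + 51 - 525 = -234 min
-234 = -1·1440 + 1206; 1206 = 20·60 + 6 → 20:06, 2023-04-09 - 1 day = 2023-04-08
→ 2023-04-08 20:06 VZN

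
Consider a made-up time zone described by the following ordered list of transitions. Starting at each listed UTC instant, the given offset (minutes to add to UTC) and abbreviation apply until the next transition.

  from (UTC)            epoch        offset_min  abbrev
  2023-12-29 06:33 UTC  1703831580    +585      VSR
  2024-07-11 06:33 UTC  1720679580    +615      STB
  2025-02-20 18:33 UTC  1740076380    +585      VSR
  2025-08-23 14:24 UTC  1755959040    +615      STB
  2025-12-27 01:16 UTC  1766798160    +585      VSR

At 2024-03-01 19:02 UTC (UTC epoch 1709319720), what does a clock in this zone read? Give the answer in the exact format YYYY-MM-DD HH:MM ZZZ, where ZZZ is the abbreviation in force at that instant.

2024-03-02 04:47 VSR

Query: 2024-03-01 19:02 UTC
Rule 1/5 (VSR, +09:45): 2023-12-29 06:33 UTC ≤ query < 2024-07-11 06:33 UTC
19·60 + 2 + 585 = 1727 min
1727 = 1·1440 + 287; 287 = 4·60 + 47 → 04:47, 2024-03-01 + 1 day = 2024-03-02
→ 2024-03-02 04:47 VSR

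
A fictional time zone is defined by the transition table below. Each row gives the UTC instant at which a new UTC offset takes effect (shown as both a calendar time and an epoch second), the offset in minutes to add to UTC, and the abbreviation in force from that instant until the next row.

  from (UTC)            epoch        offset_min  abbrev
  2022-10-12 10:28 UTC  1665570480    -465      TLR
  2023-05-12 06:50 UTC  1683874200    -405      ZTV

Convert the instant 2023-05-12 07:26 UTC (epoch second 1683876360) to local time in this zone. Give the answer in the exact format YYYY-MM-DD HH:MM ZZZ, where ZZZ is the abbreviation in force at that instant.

Query: 2023-05-12 07:26 UTC
Rule 2/2 (ZTV, -06:45): 2023-05-12 06:50 UTC ≤ query < +∞
7·60 + 26 - 405 = 41 min
41 = 0·1440 + 41; 41 = 0·60 + 41 → 00:41, same day
→ 2023-05-12 00:41 ZTV

2023-05-12 00:41 ZTV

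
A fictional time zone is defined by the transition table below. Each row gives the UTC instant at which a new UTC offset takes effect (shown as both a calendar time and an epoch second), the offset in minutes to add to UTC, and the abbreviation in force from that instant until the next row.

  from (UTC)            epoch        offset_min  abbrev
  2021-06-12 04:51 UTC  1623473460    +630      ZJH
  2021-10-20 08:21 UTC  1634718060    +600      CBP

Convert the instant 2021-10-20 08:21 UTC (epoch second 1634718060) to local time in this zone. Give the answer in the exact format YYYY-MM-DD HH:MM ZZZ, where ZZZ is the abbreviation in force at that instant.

2021-10-20 18:21 CBP

Query: 2021-10-20 08:21 UTC
Rule 2/2 (CBP, +10:00): 2021-10-20 08:21 UTC ≤ query < +∞
8·60 + 21 + 600 = 1101 min
1101 = 0·1440 + 1101; 1101 = 18·60 + 21 → 18:21, same day
→ 2021-10-20 18:21 CBP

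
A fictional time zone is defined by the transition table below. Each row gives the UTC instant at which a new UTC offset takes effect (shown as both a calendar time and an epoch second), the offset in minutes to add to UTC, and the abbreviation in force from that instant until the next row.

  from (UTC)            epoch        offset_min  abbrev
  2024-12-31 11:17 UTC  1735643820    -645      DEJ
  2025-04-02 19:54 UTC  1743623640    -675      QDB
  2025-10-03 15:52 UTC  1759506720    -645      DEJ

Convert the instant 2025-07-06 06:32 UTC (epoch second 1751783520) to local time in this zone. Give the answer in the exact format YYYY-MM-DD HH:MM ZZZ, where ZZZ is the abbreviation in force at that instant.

Query: 2025-07-06 06:32 UTC
Rule 2/3 (QDB, -11:15): 2025-04-02 19:54 UTC ≤ query < 2025-10-03 15:52 UTC
6·60 + 32 - 675 = -283 min
-283 = -1·1440 + 1157; 1157 = 19·60 + 17 → 19:17, 2025-07-06 - 1 day = 2025-07-05
→ 2025-07-05 19:17 QDB

2025-07-05 19:17 QDB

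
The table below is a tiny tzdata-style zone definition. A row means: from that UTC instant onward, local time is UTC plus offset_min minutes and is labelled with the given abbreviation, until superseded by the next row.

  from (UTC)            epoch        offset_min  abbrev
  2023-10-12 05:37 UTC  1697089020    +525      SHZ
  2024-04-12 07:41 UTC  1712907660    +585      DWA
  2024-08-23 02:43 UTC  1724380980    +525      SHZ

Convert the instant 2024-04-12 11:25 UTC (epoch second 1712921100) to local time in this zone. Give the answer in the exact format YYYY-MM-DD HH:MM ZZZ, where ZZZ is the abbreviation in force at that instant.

Query: 2024-04-12 11:25 UTC
Rule 2/3 (DWA, +09:45): 2024-04-12 07:41 UTC ≤ query < 2024-08-23 02:43 UTC
11·60 + 25 + 585 = 1270 min
1270 = 0·1440 + 1270; 1270 = 21·60 + 10 → 21:10, same day
→ 2024-04-12 21:10 DWA

2024-04-12 21:10 DWA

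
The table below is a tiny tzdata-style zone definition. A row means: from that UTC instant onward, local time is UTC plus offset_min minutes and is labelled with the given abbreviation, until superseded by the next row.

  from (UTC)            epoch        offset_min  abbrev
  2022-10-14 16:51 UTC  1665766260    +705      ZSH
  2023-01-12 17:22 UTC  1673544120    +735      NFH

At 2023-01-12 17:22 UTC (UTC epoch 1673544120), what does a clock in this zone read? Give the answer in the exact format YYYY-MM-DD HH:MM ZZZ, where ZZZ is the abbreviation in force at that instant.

Query: 2023-01-12 17:22 UTC
Rule 2/2 (NFH, +12:15): 2023-01-12 17:22 UTC ≤ query < +∞
17·60 + 22 + 735 = 1777 min
1777 = 1·1440 + 337; 337 = 5·60 + 37 → 05:37, 2023-01-12 + 1 day = 2023-01-13
→ 2023-01-13 05:37 NFH

2023-01-13 05:37 NFH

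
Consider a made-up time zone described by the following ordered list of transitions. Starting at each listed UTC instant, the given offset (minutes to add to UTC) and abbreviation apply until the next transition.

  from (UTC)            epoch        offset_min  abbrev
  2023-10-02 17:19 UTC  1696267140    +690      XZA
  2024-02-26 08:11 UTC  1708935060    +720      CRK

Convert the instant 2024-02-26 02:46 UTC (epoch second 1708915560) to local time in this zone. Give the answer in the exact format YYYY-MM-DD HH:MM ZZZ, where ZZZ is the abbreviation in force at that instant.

2024-02-26 14:16 XZA

Query: 2024-02-26 02:46 UTC
Rule 1/2 (XZA, +11:30): 2023-10-02 17:19 UTC ≤ query < 2024-02-26 08:11 UTC
2·60 + 46 + 690 = 856 min
856 = 0·1440 + 856; 856 = 14·60 + 16 → 14:16, same day
→ 2024-02-26 14:16 XZA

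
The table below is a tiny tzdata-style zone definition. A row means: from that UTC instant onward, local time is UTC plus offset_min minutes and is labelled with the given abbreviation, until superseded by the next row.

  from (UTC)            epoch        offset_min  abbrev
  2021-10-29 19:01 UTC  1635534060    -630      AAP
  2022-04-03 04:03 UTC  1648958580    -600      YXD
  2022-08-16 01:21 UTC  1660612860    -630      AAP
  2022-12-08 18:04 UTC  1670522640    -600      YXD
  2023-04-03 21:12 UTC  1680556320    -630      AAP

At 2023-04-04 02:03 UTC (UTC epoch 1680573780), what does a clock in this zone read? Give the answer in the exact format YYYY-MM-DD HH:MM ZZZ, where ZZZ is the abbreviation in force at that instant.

2023-04-03 15:33 AAP

Query: 2023-04-04 02:03 UTC
Rule 5/5 (AAP, -10:30): 2023-04-03 21:12 UTC ≤ query < +∞
2·60 + 3 - 630 = -507 min
-507 = -1·1440 + 933; 933 = 15·60 + 33 → 15:33, 2023-04-04 - 1 day = 2023-04-03
→ 2023-04-03 15:33 AAP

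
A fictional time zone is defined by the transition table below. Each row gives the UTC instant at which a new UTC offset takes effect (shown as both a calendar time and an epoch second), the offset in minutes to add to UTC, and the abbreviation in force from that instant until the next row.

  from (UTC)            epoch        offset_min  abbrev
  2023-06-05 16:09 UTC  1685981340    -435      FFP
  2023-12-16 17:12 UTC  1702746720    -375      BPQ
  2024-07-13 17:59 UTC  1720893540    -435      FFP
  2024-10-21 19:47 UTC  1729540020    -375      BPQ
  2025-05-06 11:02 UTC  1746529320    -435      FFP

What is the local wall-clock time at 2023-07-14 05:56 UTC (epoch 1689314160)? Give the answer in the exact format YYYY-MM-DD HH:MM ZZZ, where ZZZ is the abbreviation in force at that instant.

2023-07-13 22:41 FFP

Query: 2023-07-14 05:56 UTC
Rule 1/5 (FFP, -07:15): 2023-06-05 16:09 UTC ≤ query < 2023-12-16 17:12 UTC
5·60 + 56 - 435 = -79 min
-79 = -1·1440 + 1361; 1361 = 22·60 + 41 → 22:41, 2023-07-14 - 1 day = 2023-07-13
→ 2023-07-13 22:41 FFP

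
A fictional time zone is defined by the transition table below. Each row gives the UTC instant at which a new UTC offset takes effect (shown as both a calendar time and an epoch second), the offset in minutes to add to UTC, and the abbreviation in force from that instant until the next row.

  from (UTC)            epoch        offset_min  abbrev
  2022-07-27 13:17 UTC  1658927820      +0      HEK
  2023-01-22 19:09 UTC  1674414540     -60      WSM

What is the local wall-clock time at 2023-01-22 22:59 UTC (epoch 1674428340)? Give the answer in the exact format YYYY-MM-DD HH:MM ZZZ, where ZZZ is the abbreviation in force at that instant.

2023-01-22 21:59 WSM

Query: 2023-01-22 22:59 UTC
Rule 2/2 (WSM, -01:00): 2023-01-22 19:09 UTC ≤ query < +∞
22·60 + 59 - 60 = 1319 min
1319 = 0·1440 + 1319; 1319 = 21·60 + 59 → 21:59, same day
→ 2023-01-22 21:59 WSM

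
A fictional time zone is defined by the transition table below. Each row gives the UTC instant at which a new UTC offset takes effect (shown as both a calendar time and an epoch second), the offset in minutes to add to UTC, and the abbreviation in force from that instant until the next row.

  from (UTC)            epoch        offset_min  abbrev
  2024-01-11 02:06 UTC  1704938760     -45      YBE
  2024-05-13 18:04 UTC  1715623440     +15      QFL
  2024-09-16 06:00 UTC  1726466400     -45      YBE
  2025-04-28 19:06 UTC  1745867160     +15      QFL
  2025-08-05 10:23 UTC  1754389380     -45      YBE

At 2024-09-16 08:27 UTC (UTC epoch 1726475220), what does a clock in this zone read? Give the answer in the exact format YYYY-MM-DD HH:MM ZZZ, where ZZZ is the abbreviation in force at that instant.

Query: 2024-09-16 08:27 UTC
Rule 3/5 (YBE, -00:45): 2024-09-16 06:00 UTC ≤ query < 2025-04-28 19:06 UTC
8·60 + 27 - 45 = 462 min
462 = 0·1440 + 462; 462 = 7·60 + 42 → 07:42, same day
→ 2024-09-16 07:42 YBE

2024-09-16 07:42 YBE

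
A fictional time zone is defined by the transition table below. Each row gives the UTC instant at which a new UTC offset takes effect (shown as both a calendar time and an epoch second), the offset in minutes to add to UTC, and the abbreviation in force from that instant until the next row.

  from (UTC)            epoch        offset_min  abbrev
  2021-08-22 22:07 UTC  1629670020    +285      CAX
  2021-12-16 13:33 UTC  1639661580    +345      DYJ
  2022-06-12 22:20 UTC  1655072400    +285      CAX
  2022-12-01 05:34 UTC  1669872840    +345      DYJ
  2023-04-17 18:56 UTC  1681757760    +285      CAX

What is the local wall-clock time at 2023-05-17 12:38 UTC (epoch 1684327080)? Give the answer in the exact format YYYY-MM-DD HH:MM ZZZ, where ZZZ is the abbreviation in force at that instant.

Query: 2023-05-17 12:38 UTC
Rule 5/5 (CAX, +04:45): 2023-04-17 18:56 UTC ≤ query < +∞
12·60 + 38 + 285 = 1043 min
1043 = 0·1440 + 1043; 1043 = 17·60 + 23 → 17:23, same day
→ 2023-05-17 17:23 CAX

2023-05-17 17:23 CAX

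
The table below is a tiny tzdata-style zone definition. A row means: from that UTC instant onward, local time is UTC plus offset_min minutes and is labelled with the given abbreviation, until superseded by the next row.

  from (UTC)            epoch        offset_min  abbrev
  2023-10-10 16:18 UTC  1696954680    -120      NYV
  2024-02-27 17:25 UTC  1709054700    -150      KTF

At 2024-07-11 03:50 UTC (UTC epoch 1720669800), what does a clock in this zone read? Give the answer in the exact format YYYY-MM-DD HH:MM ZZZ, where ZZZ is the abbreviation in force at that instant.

Query: 2024-07-11 03:50 UTC
Rule 2/2 (KTF, -02:30): 2024-02-27 17:25 UTC ≤ query < +∞
3·60 + 50 - 150 = 80 min
80 = 0·1440 + 80; 80 = 1·60 + 20 → 01:20, same day
→ 2024-07-11 01:20 KTF

2024-07-11 01:20 KTF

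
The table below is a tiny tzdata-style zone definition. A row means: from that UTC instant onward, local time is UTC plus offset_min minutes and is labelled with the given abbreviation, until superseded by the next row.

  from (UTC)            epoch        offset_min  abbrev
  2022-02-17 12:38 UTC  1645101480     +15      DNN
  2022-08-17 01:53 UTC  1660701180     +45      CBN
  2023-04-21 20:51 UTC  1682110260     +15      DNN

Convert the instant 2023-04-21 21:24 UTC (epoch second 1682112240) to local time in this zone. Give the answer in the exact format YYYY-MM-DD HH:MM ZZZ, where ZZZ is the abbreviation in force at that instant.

Query: 2023-04-21 21:24 UTC
Rule 3/3 (DNN, +00:15): 2023-04-21 20:51 UTC ≤ query < +∞
21·60 + 24 + 15 = 1299 min
1299 = 0·1440 + 1299; 1299 = 21·60 + 39 → 21:39, same day
→ 2023-04-21 21:39 DNN

2023-04-21 21:39 DNN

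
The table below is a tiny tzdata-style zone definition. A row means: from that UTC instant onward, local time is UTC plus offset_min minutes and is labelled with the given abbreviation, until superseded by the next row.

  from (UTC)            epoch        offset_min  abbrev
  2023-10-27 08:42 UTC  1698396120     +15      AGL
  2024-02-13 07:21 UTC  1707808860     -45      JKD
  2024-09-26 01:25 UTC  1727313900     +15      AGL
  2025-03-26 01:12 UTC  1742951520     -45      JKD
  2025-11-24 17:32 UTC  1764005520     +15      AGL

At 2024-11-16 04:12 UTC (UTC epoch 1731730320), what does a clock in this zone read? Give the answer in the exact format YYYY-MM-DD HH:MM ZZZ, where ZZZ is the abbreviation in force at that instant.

2024-11-16 04:27 AGL

Query: 2024-11-16 04:12 UTC
Rule 3/5 (AGL, +00:15): 2024-09-26 01:25 UTC ≤ query < 2025-03-26 01:12 UTC
4·60 + 12 + 15 = 267 min
267 = 0·1440 + 267; 267 = 4·60 + 27 → 04:27, same day
→ 2024-11-16 04:27 AGL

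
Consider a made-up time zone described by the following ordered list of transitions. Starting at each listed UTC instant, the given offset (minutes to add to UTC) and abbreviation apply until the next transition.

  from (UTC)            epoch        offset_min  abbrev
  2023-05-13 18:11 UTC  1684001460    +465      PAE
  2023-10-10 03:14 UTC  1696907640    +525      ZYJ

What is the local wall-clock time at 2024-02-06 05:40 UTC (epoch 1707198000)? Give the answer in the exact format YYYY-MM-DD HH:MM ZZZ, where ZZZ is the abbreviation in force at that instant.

2024-02-06 14:25 ZYJ

Query: 2024-02-06 05:40 UTC
Rule 2/2 (ZYJ, +08:45): 2023-10-10 03:14 UTC ≤ query < +∞
5·60 + 40 + 525 = 865 min
865 = 0·1440 + 865; 865 = 14·60 + 25 → 14:25, same day
→ 2024-02-06 14:25 ZYJ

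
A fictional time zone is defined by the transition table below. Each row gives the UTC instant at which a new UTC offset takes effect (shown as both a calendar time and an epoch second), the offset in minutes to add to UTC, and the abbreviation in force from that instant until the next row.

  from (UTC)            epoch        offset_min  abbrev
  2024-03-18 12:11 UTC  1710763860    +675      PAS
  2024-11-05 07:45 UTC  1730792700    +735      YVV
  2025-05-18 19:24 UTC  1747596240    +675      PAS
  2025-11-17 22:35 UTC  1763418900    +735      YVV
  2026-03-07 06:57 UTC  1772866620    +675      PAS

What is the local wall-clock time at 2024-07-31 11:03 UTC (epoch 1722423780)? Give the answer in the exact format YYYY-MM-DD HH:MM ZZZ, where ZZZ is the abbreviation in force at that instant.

2024-07-31 22:18 PAS

Query: 2024-07-31 11:03 UTC
Rule 1/5 (PAS, +11:15): 2024-03-18 12:11 UTC ≤ query < 2024-11-05 07:45 UTC
11·60 + 3 + 675 = 1338 min
1338 = 0·1440 + 1338; 1338 = 22·60 + 18 → 22:18, same day
→ 2024-07-31 22:18 PAS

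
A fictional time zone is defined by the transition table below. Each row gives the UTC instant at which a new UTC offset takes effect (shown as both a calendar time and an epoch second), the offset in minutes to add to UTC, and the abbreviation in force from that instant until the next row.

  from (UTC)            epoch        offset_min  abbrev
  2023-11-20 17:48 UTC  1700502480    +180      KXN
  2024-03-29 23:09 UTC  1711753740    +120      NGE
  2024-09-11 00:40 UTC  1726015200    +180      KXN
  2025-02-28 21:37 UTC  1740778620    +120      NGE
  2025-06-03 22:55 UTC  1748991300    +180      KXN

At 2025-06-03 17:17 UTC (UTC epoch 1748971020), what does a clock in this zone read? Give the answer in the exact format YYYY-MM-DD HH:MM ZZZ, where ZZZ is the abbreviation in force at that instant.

2025-06-03 19:17 NGE

Query: 2025-06-03 17:17 UTC
Rule 4/5 (NGE, +02:00): 2025-02-28 21:37 UTC ≤ query < 2025-06-03 22:55 UTC
17·60 + 17 + 120 = 1157 min
1157 = 0·1440 + 1157; 1157 = 19·60 + 17 → 19:17, same day
→ 2025-06-03 19:17 NGE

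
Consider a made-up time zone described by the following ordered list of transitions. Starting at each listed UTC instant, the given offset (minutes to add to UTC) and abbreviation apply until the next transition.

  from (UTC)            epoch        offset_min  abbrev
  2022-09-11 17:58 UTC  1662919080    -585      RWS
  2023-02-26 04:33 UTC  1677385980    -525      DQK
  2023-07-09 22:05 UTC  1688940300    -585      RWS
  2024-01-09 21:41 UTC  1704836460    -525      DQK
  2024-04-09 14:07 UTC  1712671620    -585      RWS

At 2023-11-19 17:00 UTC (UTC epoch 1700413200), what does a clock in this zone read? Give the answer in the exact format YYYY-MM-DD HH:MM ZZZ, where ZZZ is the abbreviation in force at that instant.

2023-11-19 07:15 RWS

Query: 2023-11-19 17:00 UTC
Rule 3/5 (RWS, -09:45): 2023-07-09 22:05 UTC ≤ query < 2024-01-09 21:41 UTC
17·60 + 0 - 585 = 435 min
435 = 0·1440 + 435; 435 = 7·60 + 15 → 07:15, same day
→ 2023-11-19 07:15 RWS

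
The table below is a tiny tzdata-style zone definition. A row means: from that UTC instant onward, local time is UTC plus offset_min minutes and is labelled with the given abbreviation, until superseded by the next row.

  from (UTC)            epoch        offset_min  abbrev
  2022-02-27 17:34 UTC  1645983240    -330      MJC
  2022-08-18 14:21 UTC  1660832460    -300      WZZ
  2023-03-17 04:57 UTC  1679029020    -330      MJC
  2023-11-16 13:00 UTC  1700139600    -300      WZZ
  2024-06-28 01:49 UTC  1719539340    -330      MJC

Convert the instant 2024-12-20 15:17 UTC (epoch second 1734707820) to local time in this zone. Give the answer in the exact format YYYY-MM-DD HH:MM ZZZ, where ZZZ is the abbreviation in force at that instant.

2024-12-20 09:47 MJC

Query: 2024-12-20 15:17 UTC
Rule 5/5 (MJC, -05:30): 2024-06-28 01:49 UTC ≤ query < +∞
15·60 + 17 - 330 = 587 min
587 = 0·1440 + 587; 587 = 9·60 + 47 → 09:47, same day
→ 2024-12-20 09:47 MJC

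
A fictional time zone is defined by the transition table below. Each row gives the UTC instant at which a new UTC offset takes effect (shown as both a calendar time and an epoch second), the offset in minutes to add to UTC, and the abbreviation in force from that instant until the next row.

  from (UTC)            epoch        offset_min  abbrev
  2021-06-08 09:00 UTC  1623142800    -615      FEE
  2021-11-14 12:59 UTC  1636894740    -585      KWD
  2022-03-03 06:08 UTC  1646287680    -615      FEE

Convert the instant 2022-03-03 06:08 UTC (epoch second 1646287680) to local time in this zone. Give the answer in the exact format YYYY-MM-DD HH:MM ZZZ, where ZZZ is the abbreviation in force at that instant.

2022-03-02 19:53 FEE

Query: 2022-03-03 06:08 UTC
Rule 3/3 (FEE, -10:15): 2022-03-03 06:08 UTC ≤ query < +∞
6·60 + 8 - 615 = -247 min
-247 = -1·1440 + 1193; 1193 = 19·60 + 53 → 19:53, 2022-03-03 - 1 day = 2022-03-02
→ 2022-03-02 19:53 FEE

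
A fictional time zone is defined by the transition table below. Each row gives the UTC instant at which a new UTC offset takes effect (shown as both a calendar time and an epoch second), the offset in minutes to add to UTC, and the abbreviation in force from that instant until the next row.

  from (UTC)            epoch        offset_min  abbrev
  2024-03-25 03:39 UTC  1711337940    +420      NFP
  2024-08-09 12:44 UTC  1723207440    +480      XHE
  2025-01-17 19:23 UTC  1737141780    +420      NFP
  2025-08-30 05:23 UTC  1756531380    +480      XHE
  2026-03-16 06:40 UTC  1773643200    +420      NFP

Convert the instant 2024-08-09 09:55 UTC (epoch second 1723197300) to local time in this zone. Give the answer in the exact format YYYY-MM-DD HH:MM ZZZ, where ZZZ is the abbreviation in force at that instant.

Query: 2024-08-09 09:55 UTC
Rule 1/5 (NFP, +07:00): 2024-03-25 03:39 UTC ≤ query < 2024-08-09 12:44 UTC
9·60 + 55 + 420 = 1015 min
1015 = 0·1440 + 1015; 1015 = 16·60 + 55 → 16:55, same day
→ 2024-08-09 16:55 NFP

2024-08-09 16:55 NFP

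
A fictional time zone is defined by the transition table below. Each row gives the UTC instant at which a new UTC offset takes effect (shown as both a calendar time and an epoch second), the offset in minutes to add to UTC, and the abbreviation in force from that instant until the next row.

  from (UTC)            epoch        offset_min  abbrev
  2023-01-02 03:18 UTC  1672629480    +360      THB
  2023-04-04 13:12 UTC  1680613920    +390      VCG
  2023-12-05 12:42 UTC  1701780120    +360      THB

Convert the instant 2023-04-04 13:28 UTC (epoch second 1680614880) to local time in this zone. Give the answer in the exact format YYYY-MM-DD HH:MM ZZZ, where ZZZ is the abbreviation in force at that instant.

Query: 2023-04-04 13:28 UTC
Rule 2/3 (VCG, +06:30): 2023-04-04 13:12 UTC ≤ query < 2023-12-05 12:42 UTC
13·60 + 28 + 390 = 1198 min
1198 = 0·1440 + 1198; 1198 = 19·60 + 58 → 19:58, same day
→ 2023-04-04 19:58 VCG

2023-04-04 19:58 VCG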